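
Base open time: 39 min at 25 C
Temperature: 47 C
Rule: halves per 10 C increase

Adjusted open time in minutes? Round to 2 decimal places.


Acceleration = 2^((47-25)/10) = 4.5948
Open time = 39 / 4.5948 = 8.49 min

8.49


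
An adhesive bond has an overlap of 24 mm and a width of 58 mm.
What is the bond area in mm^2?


Bond area = overlap * width
= 24 * 58
= 1392 mm^2

1392


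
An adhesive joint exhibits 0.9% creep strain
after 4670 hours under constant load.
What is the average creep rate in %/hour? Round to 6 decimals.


Creep rate = strain / time
= 0.9 / 4670
= 0.000193 %/h

0.000193


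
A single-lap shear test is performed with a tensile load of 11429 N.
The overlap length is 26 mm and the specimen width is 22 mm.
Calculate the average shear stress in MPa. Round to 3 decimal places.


Shear stress = F / (overlap * width)
= 11429 / (26 * 22)
= 11429 / 572
= 19.981 MPa

19.981


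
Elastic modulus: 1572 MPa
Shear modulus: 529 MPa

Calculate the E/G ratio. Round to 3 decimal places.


E / G = 1572 / 529 = 2.972

2.972


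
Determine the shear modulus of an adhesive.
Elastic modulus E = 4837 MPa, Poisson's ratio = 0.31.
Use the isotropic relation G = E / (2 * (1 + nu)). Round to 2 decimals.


G = 4837 / (2*(1+0.31)) = 4837 / 2.62
= 1846.18 MPa

1846.18


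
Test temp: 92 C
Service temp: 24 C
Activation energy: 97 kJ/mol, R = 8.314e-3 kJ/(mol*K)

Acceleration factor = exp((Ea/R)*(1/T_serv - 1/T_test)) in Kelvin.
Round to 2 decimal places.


AF = exp((97/0.008314)*(1/297.15 - 1/365.15))
= 1497.85

1497.85


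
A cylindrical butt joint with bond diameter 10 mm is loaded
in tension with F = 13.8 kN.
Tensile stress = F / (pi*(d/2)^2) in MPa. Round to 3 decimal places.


Area = pi * (10/2)^2 = 78.5398 mm^2
Stress = 13.8*1000 / 78.5398
= 175.707 MPa

175.707


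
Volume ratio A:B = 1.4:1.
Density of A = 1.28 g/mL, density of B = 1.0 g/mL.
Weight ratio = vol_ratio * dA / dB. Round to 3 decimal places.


Wt ratio = 1.4 * 1.28 / 1.0
= 1.792

1.792


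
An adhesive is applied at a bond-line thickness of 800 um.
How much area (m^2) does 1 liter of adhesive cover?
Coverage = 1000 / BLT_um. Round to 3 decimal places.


Coverage = 1000 / 800 = 1.250 m^2

1.250


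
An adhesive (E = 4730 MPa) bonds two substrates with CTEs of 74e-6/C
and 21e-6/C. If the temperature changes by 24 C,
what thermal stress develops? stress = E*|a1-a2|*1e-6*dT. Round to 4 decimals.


Stress = 4730 * |74 - 21| * 1e-6 * 24
= 6.0166 MPa

6.0166


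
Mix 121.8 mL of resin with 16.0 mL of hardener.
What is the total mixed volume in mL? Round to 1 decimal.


Total = 121.8 + 16.0 = 137.8 mL

137.8


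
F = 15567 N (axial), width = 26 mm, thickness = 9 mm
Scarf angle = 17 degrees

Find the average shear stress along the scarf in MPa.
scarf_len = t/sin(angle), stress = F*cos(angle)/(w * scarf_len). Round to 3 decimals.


scarf_len = 9/sin(17 deg) = 30.7827
cos(17 deg) = 0.956305
stress = 15567*0.956305/(26*30.7827) = 18.600 MPa

18.600


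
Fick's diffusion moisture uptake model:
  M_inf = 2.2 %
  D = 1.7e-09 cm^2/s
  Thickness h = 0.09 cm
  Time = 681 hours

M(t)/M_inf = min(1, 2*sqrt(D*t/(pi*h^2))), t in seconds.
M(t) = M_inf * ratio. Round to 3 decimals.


t_sec = 681 * 3600 = 2451600
ratio = 2*sqrt(1.7e-09*2451600/(pi*0.09^2))
= min(1, 0.809397)
= 0.809397
M(t) = 2.2 * 0.809397 = 1.781 %

1.781


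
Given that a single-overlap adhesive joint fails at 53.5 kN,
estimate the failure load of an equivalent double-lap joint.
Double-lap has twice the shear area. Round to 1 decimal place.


Double-lap factor = 2
Expected load = 53.5 * 2 = 107.0 kN

107.0


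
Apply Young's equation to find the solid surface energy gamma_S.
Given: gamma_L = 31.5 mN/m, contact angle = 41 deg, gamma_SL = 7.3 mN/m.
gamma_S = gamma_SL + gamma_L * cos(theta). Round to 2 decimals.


theta_rad = 41 * pi/180 = 0.715585
gamma_S = 7.3 + 31.5 * cos(0.715585)
= 31.07 mN/m

31.07


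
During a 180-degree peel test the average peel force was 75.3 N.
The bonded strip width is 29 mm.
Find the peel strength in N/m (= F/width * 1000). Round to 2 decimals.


Peel strength = F/width * 1000
= 75.3 / 29 * 1000
= 2596.55 N/m

2596.55


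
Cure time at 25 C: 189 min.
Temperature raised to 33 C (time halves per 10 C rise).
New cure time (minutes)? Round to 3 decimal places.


Acceleration factor = 2^(8/10) = 1.7411
New time = 189 / 1.7411 = 108.552 min

108.552


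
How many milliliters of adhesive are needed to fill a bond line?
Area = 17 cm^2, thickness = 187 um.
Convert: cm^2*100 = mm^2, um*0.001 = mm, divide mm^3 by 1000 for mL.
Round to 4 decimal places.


= (17 * 100) * (187 * 0.001) / 1000
= 0.3179 mL

0.3179


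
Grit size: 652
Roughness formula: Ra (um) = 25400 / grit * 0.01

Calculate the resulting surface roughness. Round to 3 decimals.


Ra = 25400 / 652 * 0.01
= 0.390 um

0.390


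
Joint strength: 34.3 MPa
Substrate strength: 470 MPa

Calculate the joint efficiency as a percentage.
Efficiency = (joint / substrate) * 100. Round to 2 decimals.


Efficiency = (34.3 / 470) * 100 = 7.30%

7.30


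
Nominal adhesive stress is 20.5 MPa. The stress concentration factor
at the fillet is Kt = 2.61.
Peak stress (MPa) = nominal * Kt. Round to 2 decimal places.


Peak = 20.5 * 2.61 = 53.51 MPa

53.51


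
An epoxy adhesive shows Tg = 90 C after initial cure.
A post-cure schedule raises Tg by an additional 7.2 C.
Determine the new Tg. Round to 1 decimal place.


New Tg = 90 + 7.2
= 97.2 C

97.2


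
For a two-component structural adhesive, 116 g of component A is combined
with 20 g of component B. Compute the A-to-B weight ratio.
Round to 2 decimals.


Weight ratio A:B = 116 / 20
= 5.80

5.80


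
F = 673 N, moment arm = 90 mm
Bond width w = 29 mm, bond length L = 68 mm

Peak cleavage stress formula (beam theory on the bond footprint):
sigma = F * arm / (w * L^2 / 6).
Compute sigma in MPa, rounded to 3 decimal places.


sigma = (673 * 90) / (29 * 4624 / 6)
= 60570 * 6 / 134096
= 363420 / 134096
= 2.710 MPa

2.710


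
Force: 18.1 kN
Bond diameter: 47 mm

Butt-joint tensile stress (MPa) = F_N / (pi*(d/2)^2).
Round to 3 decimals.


F_N = 18.1 * 1000 = 18100.0 N
A = pi*(23.5)^2 = 1734.9445 mm^2
stress = 18100.0 / 1734.9445 = 10.433 MPa

10.433


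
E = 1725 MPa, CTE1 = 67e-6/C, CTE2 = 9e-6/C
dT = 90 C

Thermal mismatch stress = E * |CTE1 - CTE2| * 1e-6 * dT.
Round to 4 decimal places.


= 1725 * 58e-6 * 90
= 9.0045 MPa

9.0045


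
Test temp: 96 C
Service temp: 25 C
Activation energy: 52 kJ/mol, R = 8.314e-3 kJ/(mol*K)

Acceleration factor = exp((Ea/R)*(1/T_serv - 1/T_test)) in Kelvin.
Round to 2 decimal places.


AF = exp((52/0.008314)*(1/298.15 - 1/369.15))
= 56.53

56.53


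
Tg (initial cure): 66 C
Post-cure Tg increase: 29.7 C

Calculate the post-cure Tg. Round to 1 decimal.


Post-cure Tg = 66 + 29.7 = 95.7 C

95.7


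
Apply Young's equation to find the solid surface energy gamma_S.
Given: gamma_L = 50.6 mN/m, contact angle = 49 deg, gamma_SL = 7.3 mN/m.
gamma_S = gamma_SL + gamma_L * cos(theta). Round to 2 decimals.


theta_rad = 49 * pi/180 = 0.855211
gamma_S = 7.3 + 50.6 * cos(0.855211)
= 40.50 mN/m

40.50


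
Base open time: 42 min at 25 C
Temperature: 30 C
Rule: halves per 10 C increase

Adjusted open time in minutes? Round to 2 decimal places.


Acceleration = 2^((30-25)/10) = 1.4142
Open time = 42 / 1.4142 = 29.70 min

29.70


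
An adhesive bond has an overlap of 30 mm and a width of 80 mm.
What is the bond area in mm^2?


Bond area = overlap * width
= 30 * 80
= 2400 mm^2

2400


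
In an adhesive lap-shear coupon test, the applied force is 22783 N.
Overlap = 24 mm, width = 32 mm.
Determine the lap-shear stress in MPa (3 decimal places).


stress = F / (overlap * width)
= 22783 / (24 * 32)
= 29.665 MPa

29.665


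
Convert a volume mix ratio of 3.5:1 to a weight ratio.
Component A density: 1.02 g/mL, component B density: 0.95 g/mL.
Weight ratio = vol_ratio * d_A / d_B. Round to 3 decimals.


= 3.5 * 1.02 / 0.95 = 3.758

3.758


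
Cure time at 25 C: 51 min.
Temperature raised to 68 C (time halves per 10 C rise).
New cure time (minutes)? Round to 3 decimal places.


Acceleration factor = 2^(43/10) = 19.6983
New time = 51 / 19.6983 = 2.589 min

2.589


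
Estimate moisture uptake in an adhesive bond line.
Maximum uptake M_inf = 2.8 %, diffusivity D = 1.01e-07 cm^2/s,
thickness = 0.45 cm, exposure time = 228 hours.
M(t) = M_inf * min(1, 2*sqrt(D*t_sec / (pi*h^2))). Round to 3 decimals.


Convert time: 228 h = 820800 s
ratio = min(1, 2*sqrt(1.01e-07*820800/(pi*0.45^2)))
= 0.721975
M(t) = 2.8 * 0.721975 = 2.022%

2.022


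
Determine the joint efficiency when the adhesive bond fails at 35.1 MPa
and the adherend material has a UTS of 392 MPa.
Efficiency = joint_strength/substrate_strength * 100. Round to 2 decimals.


Joint efficiency = 35.1 / 392 * 100
= 8.95%

8.95


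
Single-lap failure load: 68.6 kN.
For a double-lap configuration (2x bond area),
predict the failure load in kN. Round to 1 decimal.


Failure load = 68.6 * 2 = 137.2 kN

137.2


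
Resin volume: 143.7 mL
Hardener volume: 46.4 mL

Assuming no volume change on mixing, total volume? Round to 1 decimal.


V_total = 143.7 + 46.4 = 190.1 mL

190.1


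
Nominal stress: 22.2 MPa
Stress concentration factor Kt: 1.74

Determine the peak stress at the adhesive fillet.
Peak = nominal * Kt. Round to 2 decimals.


Peak stress = 22.2 * 1.74
= 38.63 MPa

38.63


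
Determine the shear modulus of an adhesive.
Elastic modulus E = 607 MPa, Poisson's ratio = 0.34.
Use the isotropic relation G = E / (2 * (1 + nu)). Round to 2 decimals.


G = 607 / (2*(1+0.34)) = 607 / 2.68
= 226.49 MPa

226.49


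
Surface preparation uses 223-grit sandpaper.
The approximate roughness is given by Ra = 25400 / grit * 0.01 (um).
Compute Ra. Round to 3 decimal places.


Ra = 25400 / 223 * 0.01
= 254 / 223
= 1.139 um

1.139


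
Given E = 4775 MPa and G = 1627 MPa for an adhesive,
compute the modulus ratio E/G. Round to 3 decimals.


E/G ratio = 4775 / 1627 = 2.935

2.935


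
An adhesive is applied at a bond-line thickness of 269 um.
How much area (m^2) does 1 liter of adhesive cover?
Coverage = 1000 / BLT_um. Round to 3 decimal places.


Coverage = 1000 / 269 = 3.717 m^2

3.717


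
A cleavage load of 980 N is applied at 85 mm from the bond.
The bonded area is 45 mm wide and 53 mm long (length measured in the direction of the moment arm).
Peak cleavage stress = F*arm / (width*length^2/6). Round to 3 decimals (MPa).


Moment = 980 * 85 = 83300 N*mm
Section modulus = 45 * 2809 / 6 = 126405 / 6 mm^3
Stress = 83300 / (126405 / 6) = 499800 / 126405
= 3.954 MPa

3.954


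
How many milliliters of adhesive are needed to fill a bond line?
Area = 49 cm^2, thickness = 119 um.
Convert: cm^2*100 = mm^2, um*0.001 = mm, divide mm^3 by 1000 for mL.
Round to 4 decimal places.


= (49 * 100) * (119 * 0.001) / 1000
= 0.5831 mL

0.5831


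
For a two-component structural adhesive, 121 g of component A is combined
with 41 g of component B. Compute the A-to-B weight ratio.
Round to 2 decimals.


Weight ratio A:B = 121 / 41
= 2.95

2.95


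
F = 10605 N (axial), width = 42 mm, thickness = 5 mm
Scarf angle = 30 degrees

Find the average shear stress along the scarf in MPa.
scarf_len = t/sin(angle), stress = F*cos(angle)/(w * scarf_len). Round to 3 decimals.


scarf_len = 5/sin(30 deg) = 10.0000
cos(30 deg) = 0.866025
stress = 10605*0.866025/(42*10.0000) = 21.867 MPa

21.867


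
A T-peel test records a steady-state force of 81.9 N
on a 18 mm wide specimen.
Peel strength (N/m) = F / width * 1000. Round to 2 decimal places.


Peel strength = 81.9 / 18 * 1000
= 4550.00 N/m

4550.00


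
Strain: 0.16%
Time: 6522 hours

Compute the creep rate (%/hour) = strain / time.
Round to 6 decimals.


Creep rate = 0.16 / 6522
= 0.000025 %/h

0.000025


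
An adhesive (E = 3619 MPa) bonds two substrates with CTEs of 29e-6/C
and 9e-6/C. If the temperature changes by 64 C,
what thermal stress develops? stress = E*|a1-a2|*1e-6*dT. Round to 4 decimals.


Stress = 3619 * |29 - 9| * 1e-6 * 64
= 4.6323 MPa

4.6323


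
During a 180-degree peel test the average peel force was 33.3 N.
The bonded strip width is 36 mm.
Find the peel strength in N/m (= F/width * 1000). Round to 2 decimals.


Peel strength = F/width * 1000
= 33.3 / 36 * 1000
= 925.00 N/m

925.00


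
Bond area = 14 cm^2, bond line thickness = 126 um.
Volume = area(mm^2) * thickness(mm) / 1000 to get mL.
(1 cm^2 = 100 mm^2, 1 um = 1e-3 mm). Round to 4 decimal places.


area_mm2 = 14 * 100 = 1400
blt_mm = 126 * 1e-3 = 0.126
vol_mm3 = 1400 * 0.126 = 176.4
vol_mL = 176.4 / 1000 = 0.1764 mL

0.1764


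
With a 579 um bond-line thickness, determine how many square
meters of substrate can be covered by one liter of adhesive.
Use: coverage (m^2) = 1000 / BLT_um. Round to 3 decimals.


Coverage = 1000 / 579 = 1.727 m^2

1.727


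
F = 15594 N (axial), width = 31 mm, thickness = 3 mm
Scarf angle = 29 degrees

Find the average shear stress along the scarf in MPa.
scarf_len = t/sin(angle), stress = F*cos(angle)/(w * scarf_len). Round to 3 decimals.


scarf_len = 3/sin(29 deg) = 6.1880
cos(29 deg) = 0.874620
stress = 15594*0.874620/(31*6.1880) = 71.099 MPa

71.099


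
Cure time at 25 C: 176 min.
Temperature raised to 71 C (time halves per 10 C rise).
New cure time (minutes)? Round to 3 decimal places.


Acceleration factor = 2^(46/10) = 24.2515
New time = 176 / 24.2515 = 7.257 min

7.257


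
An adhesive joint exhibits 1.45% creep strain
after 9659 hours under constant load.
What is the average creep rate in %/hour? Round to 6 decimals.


Creep rate = strain / time
= 1.45 / 9659
= 0.000150 %/h

0.000150


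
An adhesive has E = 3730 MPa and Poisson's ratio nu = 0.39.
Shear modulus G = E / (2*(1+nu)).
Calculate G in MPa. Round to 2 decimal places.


G = 3730 / (2*(1+0.39))
= 3730 / 2.78
= 1341.73 MPa

1341.73


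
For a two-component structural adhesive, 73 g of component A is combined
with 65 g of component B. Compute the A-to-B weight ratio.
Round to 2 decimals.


Weight ratio A:B = 73 / 65
= 1.12

1.12


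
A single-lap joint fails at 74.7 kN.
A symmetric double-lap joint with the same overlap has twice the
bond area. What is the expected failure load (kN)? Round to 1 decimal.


Double-lap load = 2 * 74.7 = 149.4 kN

149.4


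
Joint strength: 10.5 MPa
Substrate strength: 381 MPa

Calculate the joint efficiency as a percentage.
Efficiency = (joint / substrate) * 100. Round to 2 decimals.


Efficiency = (10.5 / 381) * 100 = 2.76%

2.76


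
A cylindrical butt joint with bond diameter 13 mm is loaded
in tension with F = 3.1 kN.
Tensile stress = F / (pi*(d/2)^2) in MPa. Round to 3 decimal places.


Area = pi * (13/2)^2 = 132.7323 mm^2
Stress = 3.1*1000 / 132.7323
= 23.355 MPa

23.355


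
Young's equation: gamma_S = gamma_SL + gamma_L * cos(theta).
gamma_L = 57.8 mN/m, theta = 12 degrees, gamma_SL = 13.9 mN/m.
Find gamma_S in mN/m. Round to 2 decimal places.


cos(12 deg) = 0.978148
gamma_S = 13.9 + 57.8 * 0.978148
= 70.44 mN/m

70.44


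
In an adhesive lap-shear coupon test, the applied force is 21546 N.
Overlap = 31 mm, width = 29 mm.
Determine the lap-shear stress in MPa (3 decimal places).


stress = F / (overlap * width)
= 21546 / (31 * 29)
= 23.967 MPa

23.967


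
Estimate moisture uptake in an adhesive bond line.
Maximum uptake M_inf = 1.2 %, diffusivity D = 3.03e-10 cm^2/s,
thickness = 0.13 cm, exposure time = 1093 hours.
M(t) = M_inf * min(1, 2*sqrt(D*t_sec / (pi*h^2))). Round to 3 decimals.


Convert time: 1093 h = 3934800 s
ratio = min(1, 2*sqrt(3.03e-10*3934800/(pi*0.13^2)))
= 0.299705
M(t) = 1.2 * 0.299705 = 0.360%

0.360


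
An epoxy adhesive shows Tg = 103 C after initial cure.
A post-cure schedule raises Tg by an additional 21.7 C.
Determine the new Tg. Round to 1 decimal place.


New Tg = 103 + 21.7
= 124.7 C

124.7


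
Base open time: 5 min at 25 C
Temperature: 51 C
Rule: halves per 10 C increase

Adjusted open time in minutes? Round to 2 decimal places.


Acceleration = 2^((51-25)/10) = 6.0629
Open time = 5 / 6.0629 = 0.82 min

0.82


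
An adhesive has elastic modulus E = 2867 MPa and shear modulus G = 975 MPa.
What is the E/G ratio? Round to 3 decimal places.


E/G = 2867 / 975 = 2.941

2.941


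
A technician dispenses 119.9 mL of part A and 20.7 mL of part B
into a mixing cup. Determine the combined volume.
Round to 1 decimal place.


Combined volume = 119.9 + 20.7
= 140.6 mL

140.6


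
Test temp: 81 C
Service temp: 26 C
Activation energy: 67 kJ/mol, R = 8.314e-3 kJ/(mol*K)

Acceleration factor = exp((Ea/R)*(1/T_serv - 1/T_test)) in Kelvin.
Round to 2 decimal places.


AF = exp((67/0.008314)*(1/299.15 - 1/354.15))
= 65.60

65.60


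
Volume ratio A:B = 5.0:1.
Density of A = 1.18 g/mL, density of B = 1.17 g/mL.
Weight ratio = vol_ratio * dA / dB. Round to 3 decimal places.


Wt ratio = 5.0 * 1.18 / 1.17
= 5.043

5.043


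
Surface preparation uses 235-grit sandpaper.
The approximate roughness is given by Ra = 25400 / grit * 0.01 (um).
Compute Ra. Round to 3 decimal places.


Ra = 25400 / 235 * 0.01
= 254 / 235
= 1.081 um

1.081


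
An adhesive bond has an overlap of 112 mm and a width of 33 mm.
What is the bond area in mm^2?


Bond area = overlap * width
= 112 * 33
= 3696 mm^2

3696


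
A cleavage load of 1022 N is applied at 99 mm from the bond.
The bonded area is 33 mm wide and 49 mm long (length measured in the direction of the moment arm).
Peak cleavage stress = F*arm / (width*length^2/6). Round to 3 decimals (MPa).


Moment = 1022 * 99 = 101178 N*mm
Section modulus = 33 * 2401 / 6 = 79233 / 6 mm^3
Stress = 101178 / (79233 / 6) = 607068 / 79233
= 7.662 MPa

7.662


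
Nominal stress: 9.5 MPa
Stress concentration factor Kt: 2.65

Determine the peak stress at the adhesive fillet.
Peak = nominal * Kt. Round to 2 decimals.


Peak stress = 9.5 * 2.65
= 25.18 MPa

25.18


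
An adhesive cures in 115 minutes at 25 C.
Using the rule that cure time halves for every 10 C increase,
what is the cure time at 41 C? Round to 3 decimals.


Factor = 2^((41 - 25) / 10) = 3.0314
Cure time = 115 / 3.0314
= 37.936 minutes

37.936


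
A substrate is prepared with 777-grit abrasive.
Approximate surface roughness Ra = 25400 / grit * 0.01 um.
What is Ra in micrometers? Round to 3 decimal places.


Ra = 25400 / 777 * 0.01 = 0.327 um

0.327


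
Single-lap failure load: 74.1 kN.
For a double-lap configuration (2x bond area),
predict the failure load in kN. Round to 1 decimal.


Failure load = 74.1 * 2 = 148.2 kN

148.2


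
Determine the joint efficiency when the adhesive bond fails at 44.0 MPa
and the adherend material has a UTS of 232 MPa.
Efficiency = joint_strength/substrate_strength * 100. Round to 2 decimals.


Joint efficiency = 44.0 / 232 * 100
= 18.97%

18.97


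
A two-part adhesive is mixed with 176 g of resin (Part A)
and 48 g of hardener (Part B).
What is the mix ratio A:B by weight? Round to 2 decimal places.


Mix ratio = mass_A / mass_B
= 176 / 48
= 3.67

3.67


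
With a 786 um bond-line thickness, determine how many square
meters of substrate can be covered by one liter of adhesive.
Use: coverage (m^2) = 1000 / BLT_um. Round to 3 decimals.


Coverage = 1000 / 786 = 1.272 m^2

1.272


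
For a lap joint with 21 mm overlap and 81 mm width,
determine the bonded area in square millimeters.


Area = 21 * 81 = 1701 mm^2

1701


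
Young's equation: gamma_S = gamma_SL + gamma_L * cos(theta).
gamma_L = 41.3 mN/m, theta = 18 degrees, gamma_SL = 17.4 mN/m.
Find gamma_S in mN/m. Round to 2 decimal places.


cos(18 deg) = 0.951057
gamma_S = 17.4 + 41.3 * 0.951057
= 56.68 mN/m

56.68


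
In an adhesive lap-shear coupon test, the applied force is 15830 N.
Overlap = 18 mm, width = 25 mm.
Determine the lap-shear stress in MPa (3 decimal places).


stress = F / (overlap * width)
= 15830 / (18 * 25)
= 35.178 MPa

35.178


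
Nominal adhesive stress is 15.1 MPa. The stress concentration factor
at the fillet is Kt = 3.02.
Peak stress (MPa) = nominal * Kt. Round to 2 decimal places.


Peak = 15.1 * 3.02 = 45.60 MPa

45.60


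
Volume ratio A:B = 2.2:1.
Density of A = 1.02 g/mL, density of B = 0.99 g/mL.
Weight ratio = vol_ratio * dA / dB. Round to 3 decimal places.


Wt ratio = 2.2 * 1.02 / 0.99
= 2.267

2.267


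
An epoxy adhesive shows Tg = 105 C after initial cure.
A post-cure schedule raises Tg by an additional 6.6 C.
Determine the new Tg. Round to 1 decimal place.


New Tg = 105 + 6.6
= 111.6 C

111.6


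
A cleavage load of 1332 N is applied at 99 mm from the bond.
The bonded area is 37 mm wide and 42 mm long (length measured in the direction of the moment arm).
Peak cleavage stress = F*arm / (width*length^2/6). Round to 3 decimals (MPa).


Moment = 1332 * 99 = 131868 N*mm
Section modulus = 37 * 1764 / 6 = 65268 / 6 mm^3
Stress = 131868 / (65268 / 6) = 791208 / 65268
= 12.122 MPa

12.122


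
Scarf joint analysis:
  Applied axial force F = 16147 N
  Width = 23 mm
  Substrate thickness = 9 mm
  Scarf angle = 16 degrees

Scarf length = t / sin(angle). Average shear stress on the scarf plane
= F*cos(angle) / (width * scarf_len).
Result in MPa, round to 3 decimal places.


Scarf length = 9 / sin(16 deg) = 32.6516 mm
cos(16 deg) = 0.961262
Shear = 16147 * 0.961262 / (23 * 32.6516)
= 20.668 MPa

20.668


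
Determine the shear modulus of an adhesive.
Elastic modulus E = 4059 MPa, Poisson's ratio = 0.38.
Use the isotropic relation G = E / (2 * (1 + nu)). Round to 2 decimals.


G = 4059 / (2*(1+0.38)) = 4059 / 2.76
= 1470.65 MPa

1470.65


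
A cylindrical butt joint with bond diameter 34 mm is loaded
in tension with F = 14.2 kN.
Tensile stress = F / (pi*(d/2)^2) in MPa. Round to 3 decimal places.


Area = pi * (34/2)^2 = 907.9203 mm^2
Stress = 14.2*1000 / 907.9203
= 15.640 MPa

15.640


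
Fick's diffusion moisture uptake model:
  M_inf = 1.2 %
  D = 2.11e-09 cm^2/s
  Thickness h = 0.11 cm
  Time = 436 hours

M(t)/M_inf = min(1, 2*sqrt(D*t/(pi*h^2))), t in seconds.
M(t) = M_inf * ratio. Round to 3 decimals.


t_sec = 436 * 3600 = 1569600
ratio = 2*sqrt(2.11e-09*1569600/(pi*0.11^2))
= min(1, 0.590334)
= 0.590334
M(t) = 1.2 * 0.590334 = 0.708 %

0.708


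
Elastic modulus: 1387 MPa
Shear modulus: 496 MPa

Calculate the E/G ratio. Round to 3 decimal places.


E / G = 1387 / 496 = 2.796

2.796


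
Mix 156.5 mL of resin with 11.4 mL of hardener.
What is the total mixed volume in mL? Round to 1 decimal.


Total = 156.5 + 11.4 = 167.9 mL

167.9


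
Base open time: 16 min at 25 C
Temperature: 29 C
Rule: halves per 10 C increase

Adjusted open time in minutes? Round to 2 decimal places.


Acceleration = 2^((29-25)/10) = 1.3195
Open time = 16 / 1.3195 = 12.13 min

12.13


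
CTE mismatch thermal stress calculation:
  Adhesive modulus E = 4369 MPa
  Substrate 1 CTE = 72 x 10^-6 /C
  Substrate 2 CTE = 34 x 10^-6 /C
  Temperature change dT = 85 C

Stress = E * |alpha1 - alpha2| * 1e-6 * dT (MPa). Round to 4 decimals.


delta_alpha = |72 - 34| = 38 x 10^-6/C
Stress = 4369 * 38e-6 * 85
= 14.1119 MPa

14.1119


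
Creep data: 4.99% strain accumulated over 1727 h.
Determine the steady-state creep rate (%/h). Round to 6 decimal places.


Rate = 4.99 / 1727 = 0.002889 %/h

0.002889


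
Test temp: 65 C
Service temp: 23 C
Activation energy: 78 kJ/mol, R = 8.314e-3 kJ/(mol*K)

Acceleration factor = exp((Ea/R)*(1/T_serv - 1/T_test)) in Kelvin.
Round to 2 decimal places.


AF = exp((78/0.008314)*(1/296.15 - 1/338.15))
= 51.15

51.15


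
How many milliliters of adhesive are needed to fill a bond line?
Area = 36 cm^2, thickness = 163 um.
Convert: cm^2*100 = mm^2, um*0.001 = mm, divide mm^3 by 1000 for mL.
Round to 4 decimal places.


= (36 * 100) * (163 * 0.001) / 1000
= 0.5868 mL

0.5868


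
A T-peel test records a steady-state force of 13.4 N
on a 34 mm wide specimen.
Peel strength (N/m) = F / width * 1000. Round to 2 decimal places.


Peel strength = 13.4 / 34 * 1000
= 394.12 N/m

394.12


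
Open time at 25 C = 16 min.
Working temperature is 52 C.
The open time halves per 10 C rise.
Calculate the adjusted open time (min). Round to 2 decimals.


factor = 2^((52 - 25) / 10) = 6.4980
ot = 16 / 6.4980 = 2.46 min

2.46


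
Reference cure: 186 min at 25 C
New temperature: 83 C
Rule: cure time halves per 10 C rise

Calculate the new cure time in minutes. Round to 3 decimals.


factor = 2^((83-25)/10) = 55.7152
t_new = 186 / 55.7152 = 3.338 min

3.338


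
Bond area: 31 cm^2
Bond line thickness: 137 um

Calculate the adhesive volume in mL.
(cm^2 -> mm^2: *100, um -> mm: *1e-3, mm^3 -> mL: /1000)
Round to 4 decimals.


V = 31*100 * 137*1e-3 / 1000
= 0.4247 mL

0.4247


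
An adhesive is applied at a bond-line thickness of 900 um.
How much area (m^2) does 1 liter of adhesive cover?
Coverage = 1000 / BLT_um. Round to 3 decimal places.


Coverage = 1000 / 900 = 1.111 m^2

1.111


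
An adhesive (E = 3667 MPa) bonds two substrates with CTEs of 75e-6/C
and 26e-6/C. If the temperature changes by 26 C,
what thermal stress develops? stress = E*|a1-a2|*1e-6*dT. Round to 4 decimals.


Stress = 3667 * |75 - 26| * 1e-6 * 26
= 4.6718 MPa

4.6718


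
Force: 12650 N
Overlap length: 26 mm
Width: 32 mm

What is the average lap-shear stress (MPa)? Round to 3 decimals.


Average shear stress = F / (overlap * width)
= 12650 / (26 * 32)
= 15.204 MPa

15.204


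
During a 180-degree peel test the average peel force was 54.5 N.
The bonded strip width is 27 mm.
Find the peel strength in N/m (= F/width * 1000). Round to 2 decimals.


Peel strength = F/width * 1000
= 54.5 / 27 * 1000
= 2018.52 N/m

2018.52


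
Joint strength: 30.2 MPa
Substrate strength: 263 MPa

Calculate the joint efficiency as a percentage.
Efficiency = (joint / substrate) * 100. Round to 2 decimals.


Efficiency = (30.2 / 263) * 100 = 11.48%

11.48


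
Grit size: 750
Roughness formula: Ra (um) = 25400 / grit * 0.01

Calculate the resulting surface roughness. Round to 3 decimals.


Ra = 25400 / 750 * 0.01
= 0.339 um

0.339


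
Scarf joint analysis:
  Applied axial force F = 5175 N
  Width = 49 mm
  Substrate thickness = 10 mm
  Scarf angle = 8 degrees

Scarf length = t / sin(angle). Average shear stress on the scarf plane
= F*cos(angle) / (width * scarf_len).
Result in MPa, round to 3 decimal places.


Scarf length = 10 / sin(8 deg) = 71.8530 mm
cos(8 deg) = 0.990268
Shear = 5175 * 0.990268 / (49 * 71.8530)
= 1.456 MPa

1.456


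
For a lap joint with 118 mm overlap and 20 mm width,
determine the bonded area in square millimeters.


Area = 118 * 20 = 2360 mm^2

2360


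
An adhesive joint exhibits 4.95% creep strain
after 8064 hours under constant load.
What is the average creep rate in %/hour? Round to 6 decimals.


Creep rate = strain / time
= 4.95 / 8064
= 0.000614 %/h

0.000614


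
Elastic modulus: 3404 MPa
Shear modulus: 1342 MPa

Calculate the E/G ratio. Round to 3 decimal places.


E / G = 3404 / 1342 = 2.537

2.537


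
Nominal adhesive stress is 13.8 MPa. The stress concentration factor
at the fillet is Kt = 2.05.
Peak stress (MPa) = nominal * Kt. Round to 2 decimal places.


Peak = 13.8 * 2.05 = 28.29 MPa

28.29


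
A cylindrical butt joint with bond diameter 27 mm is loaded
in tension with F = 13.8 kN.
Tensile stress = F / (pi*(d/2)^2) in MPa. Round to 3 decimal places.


Area = pi * (27/2)^2 = 572.5553 mm^2
Stress = 13.8*1000 / 572.5553
= 24.102 MPa

24.102


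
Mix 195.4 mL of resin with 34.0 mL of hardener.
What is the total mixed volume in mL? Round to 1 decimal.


Total = 195.4 + 34.0 = 229.4 mL

229.4


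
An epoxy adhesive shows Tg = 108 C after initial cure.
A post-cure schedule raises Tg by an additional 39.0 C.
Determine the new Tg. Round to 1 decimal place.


New Tg = 108 + 39.0
= 147.0 C

147.0


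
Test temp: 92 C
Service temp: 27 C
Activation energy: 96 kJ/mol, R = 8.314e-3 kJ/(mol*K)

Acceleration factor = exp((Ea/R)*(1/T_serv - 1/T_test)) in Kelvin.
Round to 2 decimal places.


AF = exp((96/0.008314)*(1/300.15 - 1/365.15))
= 942.01

942.01


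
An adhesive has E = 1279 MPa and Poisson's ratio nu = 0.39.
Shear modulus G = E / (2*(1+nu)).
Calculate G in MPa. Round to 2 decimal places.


G = 1279 / (2*(1+0.39))
= 1279 / 2.78
= 460.07 MPa

460.07


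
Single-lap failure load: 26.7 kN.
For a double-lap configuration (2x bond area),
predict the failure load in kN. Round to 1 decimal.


Failure load = 26.7 * 2 = 53.4 kN

53.4


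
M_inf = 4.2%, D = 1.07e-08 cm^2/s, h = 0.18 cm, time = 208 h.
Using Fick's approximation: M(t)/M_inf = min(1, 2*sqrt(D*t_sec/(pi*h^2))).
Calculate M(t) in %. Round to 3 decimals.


t = 748800 s
ratio = min(1, 2*sqrt(1.07e-08*748800/(pi*0.0324)))
= 0.561122
M(t) = 4.2 * 0.561122 = 2.357%

2.357


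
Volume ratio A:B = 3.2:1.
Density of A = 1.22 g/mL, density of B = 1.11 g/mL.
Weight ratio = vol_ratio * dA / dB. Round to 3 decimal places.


Wt ratio = 3.2 * 1.22 / 1.11
= 3.517

3.517


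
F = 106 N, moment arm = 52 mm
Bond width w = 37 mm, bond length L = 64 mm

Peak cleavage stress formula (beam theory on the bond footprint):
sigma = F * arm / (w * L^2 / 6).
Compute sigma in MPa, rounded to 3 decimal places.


sigma = (106 * 52) / (37 * 4096 / 6)
= 5512 * 6 / 151552
= 33072 / 151552
= 0.218 MPa

0.218


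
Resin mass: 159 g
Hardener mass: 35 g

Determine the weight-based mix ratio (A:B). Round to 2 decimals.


Ratio = 159 / 35 = 4.54

4.54


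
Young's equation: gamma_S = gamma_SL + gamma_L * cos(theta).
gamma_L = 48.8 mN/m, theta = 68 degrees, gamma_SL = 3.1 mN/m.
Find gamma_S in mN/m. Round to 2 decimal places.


cos(68 deg) = 0.374607
gamma_S = 3.1 + 48.8 * 0.374607
= 21.38 mN/m

21.38


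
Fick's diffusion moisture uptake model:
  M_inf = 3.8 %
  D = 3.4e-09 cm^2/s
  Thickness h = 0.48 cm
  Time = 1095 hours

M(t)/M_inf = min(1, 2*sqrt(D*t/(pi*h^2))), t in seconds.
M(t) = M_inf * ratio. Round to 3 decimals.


t_sec = 1095 * 3600 = 3942000
ratio = 2*sqrt(3.4e-09*3942000/(pi*0.48^2))
= min(1, 0.272152)
= 0.272152
M(t) = 3.8 * 0.272152 = 1.034 %

1.034


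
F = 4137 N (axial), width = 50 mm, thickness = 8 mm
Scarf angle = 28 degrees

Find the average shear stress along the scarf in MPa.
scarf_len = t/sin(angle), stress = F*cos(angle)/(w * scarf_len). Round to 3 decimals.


scarf_len = 8/sin(28 deg) = 17.0404
cos(28 deg) = 0.882948
stress = 4137*0.882948/(50*17.0404) = 4.287 MPa

4.287


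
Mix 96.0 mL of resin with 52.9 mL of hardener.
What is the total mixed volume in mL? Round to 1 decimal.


Total = 96.0 + 52.9 = 148.9 mL

148.9


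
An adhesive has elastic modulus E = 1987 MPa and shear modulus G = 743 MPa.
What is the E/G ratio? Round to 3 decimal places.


E/G = 1987 / 743 = 2.674

2.674


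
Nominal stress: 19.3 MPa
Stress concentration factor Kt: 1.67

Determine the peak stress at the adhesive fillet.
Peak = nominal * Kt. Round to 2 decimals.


Peak stress = 19.3 * 1.67
= 32.23 MPa

32.23


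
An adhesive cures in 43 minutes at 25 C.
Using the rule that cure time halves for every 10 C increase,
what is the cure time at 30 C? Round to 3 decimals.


Factor = 2^((30 - 25) / 10) = 1.4142
Cure time = 43 / 1.4142
= 30.406 minutes

30.406


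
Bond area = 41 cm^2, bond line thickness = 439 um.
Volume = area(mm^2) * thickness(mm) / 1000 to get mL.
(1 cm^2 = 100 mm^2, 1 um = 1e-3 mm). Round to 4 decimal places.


area_mm2 = 41 * 100 = 4100
blt_mm = 439 * 1e-3 = 0.439
vol_mm3 = 4100 * 0.439 = 1799.9
vol_mL = 1799.9 / 1000 = 1.7999 mL

1.7999


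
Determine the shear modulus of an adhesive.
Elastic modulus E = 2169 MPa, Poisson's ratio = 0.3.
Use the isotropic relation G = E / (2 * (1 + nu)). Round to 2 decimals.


G = 2169 / (2*(1+0.3)) = 2169 / 2.60
= 834.23 MPa

834.23


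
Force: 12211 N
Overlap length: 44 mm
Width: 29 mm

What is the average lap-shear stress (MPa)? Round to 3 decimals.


Average shear stress = F / (overlap * width)
= 12211 / (44 * 29)
= 9.570 MPa

9.570


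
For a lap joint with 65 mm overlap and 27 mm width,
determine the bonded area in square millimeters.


Area = 65 * 27 = 1755 mm^2

1755


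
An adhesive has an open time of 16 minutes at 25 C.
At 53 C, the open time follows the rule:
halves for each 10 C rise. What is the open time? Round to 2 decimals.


Factor = 2^((53-25)/10) = 6.9644
Open time = 16 / 6.9644 = 2.30 min

2.30


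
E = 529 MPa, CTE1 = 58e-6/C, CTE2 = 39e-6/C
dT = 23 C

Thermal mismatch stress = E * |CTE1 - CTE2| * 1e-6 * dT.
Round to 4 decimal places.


= 529 * 19e-6 * 23
= 0.2312 MPa

0.2312


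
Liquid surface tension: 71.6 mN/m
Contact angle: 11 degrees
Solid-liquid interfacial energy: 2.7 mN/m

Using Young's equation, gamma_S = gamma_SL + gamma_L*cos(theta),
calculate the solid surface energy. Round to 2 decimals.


gamma_S = 2.7 + 71.6 * cos(11)
= 72.98 mN/m

72.98


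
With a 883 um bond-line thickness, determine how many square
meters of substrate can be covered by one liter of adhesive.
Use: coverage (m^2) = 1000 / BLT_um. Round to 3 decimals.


Coverage = 1000 / 883 = 1.133 m^2

1.133


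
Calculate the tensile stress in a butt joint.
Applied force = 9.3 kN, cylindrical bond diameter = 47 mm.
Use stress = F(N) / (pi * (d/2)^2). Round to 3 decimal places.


A = pi * 23.5^2 = 1734.9445 mm^2
sigma = 9300.0 / 1734.9445 = 5.360 MPa

5.360


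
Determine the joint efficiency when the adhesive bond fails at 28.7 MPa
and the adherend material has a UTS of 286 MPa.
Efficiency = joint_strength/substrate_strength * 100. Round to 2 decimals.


Joint efficiency = 28.7 / 286 * 100
= 10.03%

10.03


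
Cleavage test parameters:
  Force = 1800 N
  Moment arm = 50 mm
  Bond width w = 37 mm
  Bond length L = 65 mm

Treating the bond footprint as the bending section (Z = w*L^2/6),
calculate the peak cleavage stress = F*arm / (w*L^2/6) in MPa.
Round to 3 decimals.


M = 1800 * 50 = 90000 N*mm
Z = 37 * 65^2 / 6 = 156325 / 6 mm^3
sigma = M / Z = 6 * 90000 / 156325 = 540000 / 156325
= 3.454 MPa

3.454


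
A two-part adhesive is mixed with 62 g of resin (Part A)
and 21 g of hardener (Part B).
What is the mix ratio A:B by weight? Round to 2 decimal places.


Mix ratio = mass_A / mass_B
= 62 / 21
= 2.95

2.95


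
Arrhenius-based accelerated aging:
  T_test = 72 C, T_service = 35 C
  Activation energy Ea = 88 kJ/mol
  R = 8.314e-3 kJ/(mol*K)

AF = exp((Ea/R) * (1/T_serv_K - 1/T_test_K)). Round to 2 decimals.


T_test_K = 345.15, T_serv_K = 308.15
AF = exp((88/8.314e-3) * (1/308.15 - 1/345.15))
= 39.73

39.73


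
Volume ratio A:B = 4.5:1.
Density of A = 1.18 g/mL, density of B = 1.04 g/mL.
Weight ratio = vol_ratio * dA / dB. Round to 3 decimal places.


Wt ratio = 4.5 * 1.18 / 1.04
= 5.106

5.106


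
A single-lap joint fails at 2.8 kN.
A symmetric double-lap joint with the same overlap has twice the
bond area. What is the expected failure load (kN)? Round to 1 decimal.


Double-lap load = 2 * 2.8 = 5.6 kN

5.6


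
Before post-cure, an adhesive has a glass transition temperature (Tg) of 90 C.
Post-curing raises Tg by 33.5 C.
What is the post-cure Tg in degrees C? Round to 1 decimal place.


Tg_post = Tg_base + delta_Tg
= 90 + 33.5
= 123.5 C

123.5


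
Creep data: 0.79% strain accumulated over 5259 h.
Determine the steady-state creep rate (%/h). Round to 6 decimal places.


Rate = 0.79 / 5259 = 0.000150 %/h

0.000150


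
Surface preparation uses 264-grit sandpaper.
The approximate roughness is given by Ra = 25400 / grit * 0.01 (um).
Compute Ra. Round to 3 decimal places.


Ra = 25400 / 264 * 0.01
= 254 / 264
= 0.962 um

0.962


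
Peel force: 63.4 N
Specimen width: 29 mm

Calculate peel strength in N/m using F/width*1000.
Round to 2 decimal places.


Peel strength = 63.4 / 29 * 1000 = 2186.21 N/m

2186.21


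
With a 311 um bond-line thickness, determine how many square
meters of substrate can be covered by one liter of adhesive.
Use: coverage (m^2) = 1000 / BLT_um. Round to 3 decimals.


Coverage = 1000 / 311 = 3.215 m^2

3.215


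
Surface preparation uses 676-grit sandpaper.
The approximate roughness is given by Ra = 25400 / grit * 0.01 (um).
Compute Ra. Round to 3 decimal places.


Ra = 25400 / 676 * 0.01
= 254 / 676
= 0.376 um

0.376


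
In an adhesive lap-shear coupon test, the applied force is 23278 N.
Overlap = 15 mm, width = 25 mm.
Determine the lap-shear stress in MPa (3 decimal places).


stress = F / (overlap * width)
= 23278 / (15 * 25)
= 62.075 MPa

62.075


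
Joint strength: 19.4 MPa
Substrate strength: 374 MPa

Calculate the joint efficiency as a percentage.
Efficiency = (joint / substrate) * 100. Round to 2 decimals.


Efficiency = (19.4 / 374) * 100 = 5.19%

5.19


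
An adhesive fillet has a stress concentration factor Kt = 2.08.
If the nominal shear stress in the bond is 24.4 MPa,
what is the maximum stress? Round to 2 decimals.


Max stress = 24.4 * 2.08 = 50.75 MPa

50.75


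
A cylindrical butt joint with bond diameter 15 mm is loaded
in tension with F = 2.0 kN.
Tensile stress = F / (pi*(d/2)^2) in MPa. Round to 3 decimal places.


Area = pi * (15/2)^2 = 176.7146 mm^2
Stress = 2.0*1000 / 176.7146
= 11.318 MPa

11.318


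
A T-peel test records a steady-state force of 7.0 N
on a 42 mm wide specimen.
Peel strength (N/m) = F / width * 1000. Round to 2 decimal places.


Peel strength = 7.0 / 42 * 1000
= 166.67 N/m

166.67


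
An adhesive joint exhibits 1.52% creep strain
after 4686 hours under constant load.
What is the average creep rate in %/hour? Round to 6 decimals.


Creep rate = strain / time
= 1.52 / 4686
= 0.000324 %/h

0.000324


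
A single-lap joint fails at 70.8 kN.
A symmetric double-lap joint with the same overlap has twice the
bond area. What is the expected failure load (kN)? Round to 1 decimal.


Double-lap load = 2 * 70.8 = 141.6 kN

141.6


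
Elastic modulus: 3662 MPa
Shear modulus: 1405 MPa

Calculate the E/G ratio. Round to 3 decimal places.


E / G = 3662 / 1405 = 2.606

2.606


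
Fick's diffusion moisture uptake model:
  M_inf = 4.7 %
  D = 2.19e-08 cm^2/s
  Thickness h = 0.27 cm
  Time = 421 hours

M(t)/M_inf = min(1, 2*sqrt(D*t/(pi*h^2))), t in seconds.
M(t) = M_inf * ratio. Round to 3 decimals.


t_sec = 421 * 3600 = 1515600
ratio = 2*sqrt(2.19e-08*1515600/(pi*0.27^2))
= min(1, 0.761387)
= 0.761387
M(t) = 4.7 * 0.761387 = 3.579 %

3.579


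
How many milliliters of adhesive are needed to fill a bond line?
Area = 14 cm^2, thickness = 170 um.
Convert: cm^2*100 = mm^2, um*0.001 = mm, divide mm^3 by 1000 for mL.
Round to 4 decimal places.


= (14 * 100) * (170 * 0.001) / 1000
= 0.2380 mL

0.2380


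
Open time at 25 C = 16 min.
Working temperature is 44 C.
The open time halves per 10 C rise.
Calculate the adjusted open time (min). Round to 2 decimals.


factor = 2^((44 - 25) / 10) = 3.7321
ot = 16 / 3.7321 = 4.29 min

4.29


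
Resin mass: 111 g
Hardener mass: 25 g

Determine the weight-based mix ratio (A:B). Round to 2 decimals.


Ratio = 111 / 25 = 4.44

4.44


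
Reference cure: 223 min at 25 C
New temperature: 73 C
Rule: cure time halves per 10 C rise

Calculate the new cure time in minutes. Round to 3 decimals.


factor = 2^((73-25)/10) = 27.8576
t_new = 223 / 27.8576 = 8.005 min

8.005


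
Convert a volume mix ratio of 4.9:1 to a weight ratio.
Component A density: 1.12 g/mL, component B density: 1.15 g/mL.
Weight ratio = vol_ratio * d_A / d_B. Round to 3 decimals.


= 4.9 * 1.12 / 1.15 = 4.772

4.772
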